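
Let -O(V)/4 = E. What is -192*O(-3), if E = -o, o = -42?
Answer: 32256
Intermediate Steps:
E = 42 (E = -1*(-42) = 42)
O(V) = -168 (O(V) = -4*42 = -168)
-192*O(-3) = -192*(-168) = 32256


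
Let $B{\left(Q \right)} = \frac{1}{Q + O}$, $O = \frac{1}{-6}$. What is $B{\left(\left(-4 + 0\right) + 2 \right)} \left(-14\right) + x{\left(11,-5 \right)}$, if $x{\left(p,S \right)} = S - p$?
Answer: $- \frac{124}{13} \approx -9.5385$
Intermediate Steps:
$O = - \frac{1}{6} \approx -0.16667$
$B{\left(Q \right)} = \frac{1}{- \frac{1}{6} + Q}$ ($B{\left(Q \right)} = \frac{1}{Q - \frac{1}{6}} = \frac{1}{- \frac{1}{6} + Q}$)
$B{\left(\left(-4 + 0\right) + 2 \right)} \left(-14\right) + x{\left(11,-5 \right)} = \frac{6}{-1 + 6 \left(\left(-4 + 0\right) + 2\right)} \left(-14\right) - 16 = \frac{6}{-1 + 6 \left(-4 + 2\right)} \left(-14\right) - 16 = \frac{6}{-1 + 6 \left(-2\right)} \left(-14\right) - 16 = \frac{6}{-1 - 12} \left(-14\right) - 16 = \frac{6}{-13} \left(-14\right) - 16 = 6 \left(- \frac{1}{13}\right) \left(-14\right) - 16 = \left(- \frac{6}{13}\right) \left(-14\right) - 16 = \frac{84}{13} - 16 = - \frac{124}{13}$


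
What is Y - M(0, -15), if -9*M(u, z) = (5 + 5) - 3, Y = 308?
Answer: 2779/9 ≈ 308.78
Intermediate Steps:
M(u, z) = -7/9 (M(u, z) = -((5 + 5) - 3)/9 = -(10 - 3)/9 = -1/9*7 = -7/9)
Y - M(0, -15) = 308 - 1*(-7/9) = 308 + 7/9 = 2779/9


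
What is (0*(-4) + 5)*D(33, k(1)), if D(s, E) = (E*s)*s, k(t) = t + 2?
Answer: 16335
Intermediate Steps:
k(t) = 2 + t
D(s, E) = E*s²
(0*(-4) + 5)*D(33, k(1)) = (0*(-4) + 5)*((2 + 1)*33²) = (0 + 5)*(3*1089) = 5*3267 = 16335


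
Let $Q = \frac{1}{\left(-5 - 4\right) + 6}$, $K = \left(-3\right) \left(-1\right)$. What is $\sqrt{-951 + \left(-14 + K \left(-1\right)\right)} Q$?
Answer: $- \frac{22 i \sqrt{2}}{3} \approx - 10.371 i$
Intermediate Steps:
$K = 3$
$Q = - \frac{1}{3}$ ($Q = \frac{1}{\left(-5 + \left(-5 + 1\right)\right) + 6} = \frac{1}{\left(-5 - 4\right) + 6} = \frac{1}{-9 + 6} = \frac{1}{-3} = - \frac{1}{3} \approx -0.33333$)
$\sqrt{-951 + \left(-14 + K \left(-1\right)\right)} Q = \sqrt{-951 + \left(-14 + 3 \left(-1\right)\right)} \left(- \frac{1}{3}\right) = \sqrt{-951 - 17} \left(- \frac{1}{3}\right) = \sqrt{-968} \left(- \frac{1}{3}\right) = 22 i \sqrt{2} \left(- \frac{1}{3}\right) = - \frac{22 i \sqrt{2}}{3}$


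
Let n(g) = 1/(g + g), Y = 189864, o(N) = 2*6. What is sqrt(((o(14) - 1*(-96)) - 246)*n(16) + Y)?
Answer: 7*sqrt(61995)/4 ≈ 435.73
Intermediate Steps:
o(N) = 12
n(g) = 1/(2*g)
sqrt(((o(14) - 1*(-96)) - 246)*n(16) + Y) = sqrt(((12 - 1*(-96)) - 246)*((1/2)/16) + 189864) = sqrt(((12 + 96) - 246)*((1/2)*(1/16)) + 189864) = sqrt((108 - 246)*(1/32) + 189864) = sqrt(-138*1/32 + 189864) = sqrt(-69/16 + 189864) = sqrt(3037755/16) = 7*sqrt(61995)/4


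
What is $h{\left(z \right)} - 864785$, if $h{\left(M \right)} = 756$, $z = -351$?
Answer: $-864029$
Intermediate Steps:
$h{\left(z \right)} - 864785 = 756 - 864785 = -864029$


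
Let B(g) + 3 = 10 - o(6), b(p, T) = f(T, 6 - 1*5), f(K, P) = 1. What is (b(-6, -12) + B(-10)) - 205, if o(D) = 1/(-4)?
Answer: -787/4 ≈ -196.75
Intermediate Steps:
o(D) = -1/4
b(p, T) = 1
B(g) = 29/4 (B(g) = -3 + (10 - 1*(-1/4)) = -3 + (10 + 1/4) = -3 + 41/4 = 29/4)
(b(-6, -12) + B(-10)) - 205 = (1 + 29/4) - 205 = 33/4 - 205 = -787/4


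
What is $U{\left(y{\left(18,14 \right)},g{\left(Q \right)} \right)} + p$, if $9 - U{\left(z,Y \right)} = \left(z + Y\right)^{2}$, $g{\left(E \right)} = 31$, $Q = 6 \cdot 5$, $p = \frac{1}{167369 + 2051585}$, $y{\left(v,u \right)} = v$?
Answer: $- \frac{5307737967}{2218954} \approx -2392.0$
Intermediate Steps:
$p = \frac{1}{2218954} \approx 4.5066 \cdot 10^{-7}$
$Q = 30$
$U{\left(z,Y \right)} = 9 - \left(Y + z\right)^{2}$ ($U{\left(z,Y \right)} = 9 - \left(z + Y\right)^{2} = 9 - \left(Y + z\right)^{2}$)
$U{\left(y{\left(18,14 \right)},g{\left(Q \right)} \right)} + p = \left(9 - \left(31 + 18\right)^{2}\right) + \frac{1}{2218954} = \left(9 - 49^{2}\right) + \frac{1}{2218954} = \left(9 - 2401\right) + \frac{1}{2218954} = -2392 + \frac{1}{2218954} = - \frac{5307737967}{2218954}$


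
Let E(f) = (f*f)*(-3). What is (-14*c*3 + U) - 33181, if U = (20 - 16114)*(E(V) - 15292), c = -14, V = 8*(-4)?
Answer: 295517623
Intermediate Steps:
V = -32
E(f) = -3*f² (E(f) = f²*(-3) = -3*f²)
U = 295550216 (U = (20 - 16114)*(-3*(-32)² - 15292) = -16094*(-3*1024 - 15292) = -16094*(-3072 - 15292) = -16094*(-18364) = 295550216)
(-14*c*3 + U) - 33181 = (-14*(-14)*3 + 295550216) - 33181 = (196*3 + 295550216) - 33181 = (588 + 295550216) - 33181 = 295550804 - 33181 = 295517623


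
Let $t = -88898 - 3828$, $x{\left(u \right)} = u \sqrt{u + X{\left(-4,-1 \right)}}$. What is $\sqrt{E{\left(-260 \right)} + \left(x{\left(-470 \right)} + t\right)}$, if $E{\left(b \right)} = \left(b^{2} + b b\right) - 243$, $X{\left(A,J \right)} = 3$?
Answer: $\sqrt{42231 - 470 i \sqrt{467}} \approx 206.96 - 24.538 i$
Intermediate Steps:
$x{\left(u \right)} = u \sqrt{3 + u}$ ($x{\left(u \right)} = u \sqrt{u + 3} = u \sqrt{3 + u}$)
$E{\left(b \right)} = -243 + 2 b^{2}$ ($E{\left(b \right)} = \left(b^{2} + b^{2}\right) - 243 = 2 b^{2} - 243 = -243 + 2 b^{2}$)
$t = -92726$
$\sqrt{E{\left(-260 \right)} + \left(x{\left(-470 \right)} + t\right)} = \sqrt{\left(-243 + 2 \left(-260\right)^{2}\right) - \left(92726 + 470 \sqrt{3 - 470}\right)} = \sqrt{\left(-243 + 2 \cdot 67600\right) - \left(92726 + 470 \sqrt{-467}\right)} = \sqrt{\left(-243 + 135200\right) - \left(92726 + 470 i \sqrt{467}\right)} = \sqrt{134957 - \left(92726 + 470 i \sqrt{467}\right)} = \sqrt{42231 - 470 i \sqrt{467}}$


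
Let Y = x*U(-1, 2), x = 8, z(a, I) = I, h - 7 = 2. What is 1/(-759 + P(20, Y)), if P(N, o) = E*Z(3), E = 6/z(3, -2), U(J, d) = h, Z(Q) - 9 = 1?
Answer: -1/789 ≈ -0.0012674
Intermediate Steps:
h = 9 (h = 7 + 2 = 9)
Z(Q) = 10 (Z(Q) = 9 + 1 = 10)
U(J, d) = 9
E = -3 (E = 6/(-2) = 6*(-½) = -3)
Y = 72 (Y = 8*9 = 72)
P(N, o) = -30 (P(N, o) = -3*10 = -30)
1/(-759 + P(20, Y)) = 1/(-759 - 30) = 1/(-789) = -1/789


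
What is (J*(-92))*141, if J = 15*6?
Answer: -1167480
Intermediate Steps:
J = 90
(J*(-92))*141 = (90*(-92))*141 = -8280*141 = -1167480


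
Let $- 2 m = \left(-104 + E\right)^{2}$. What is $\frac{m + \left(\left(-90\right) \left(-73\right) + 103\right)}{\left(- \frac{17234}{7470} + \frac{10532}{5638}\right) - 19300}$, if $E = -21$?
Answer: $\frac{23995511235}{406427294626} \approx 0.05904$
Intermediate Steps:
$m = - \frac{15625}{2}$ ($m = - \frac{\left(-104 - 21\right)^{2}}{2} = - \frac{\left(-125\right)^{2}}{2} = \left(- \frac{1}{2}\right) 15625 = - \frac{15625}{2} \approx -7812.5$)
$\frac{m + \left(\left(-90\right) \left(-73\right) + 103\right)}{\left(- \frac{17234}{7470} + \frac{10532}{5638}\right) - 19300} = \frac{- \frac{15625}{2} + \left(\left(-90\right) \left(-73\right) + 103\right)}{\left(- \frac{17234}{7470} + \frac{10532}{5638}\right) - 19300} = \frac{- \frac{15625}{2} + \left(6570 + 103\right)}{\left(\left(-17234\right) \frac{1}{7470} + 10532 \cdot \frac{1}{5638}\right) - 19300} = \frac{- \frac{15625}{2} + 6673}{\left(- \frac{8617}{3735} + \frac{5266}{2819}\right) - 19300} = - \frac{2279}{2 \left(- \frac{4622813}{10528965} - 19300\right)} = - \frac{2279}{2 \left(- \frac{203213647313}{10528965}\right)} = \left(- \frac{2279}{2}\right) \left(- \frac{10528965}{203213647313}\right) = \frac{23995511235}{406427294626}$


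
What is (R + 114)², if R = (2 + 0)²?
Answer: 13924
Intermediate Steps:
R = 4 (R = 2² = 4)
(R + 114)² = (4 + 114)² = 118² = 13924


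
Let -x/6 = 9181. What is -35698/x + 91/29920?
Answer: 536548493/824086560 ≈ 0.65108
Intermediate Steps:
x = -55086 (x = -6*9181 = -55086)
-35698/x + 91/29920 = -35698/(-55086) + 91/29920 = -35698*(-1/55086) + 91*(1/29920) = 17849/27543 + 91/29920 = 536548493/824086560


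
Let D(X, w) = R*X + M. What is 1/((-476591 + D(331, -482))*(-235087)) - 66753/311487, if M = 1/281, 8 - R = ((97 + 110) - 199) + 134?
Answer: -765731192316004379/3573102510898733912 ≈ -0.21430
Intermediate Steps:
R = -134 (R = 8 - (((97 + 110) - 199) + 134) = 8 - ((207 - 199) + 134) = 8 - (8 + 134) = 8 - 1*142 = 8 - 142 = -134)
M = 1/281 ≈ 0.0035587
D(X, w) = 1/281 - 134*X (D(X, w) = -134*X + 1/281 = 1/281 - 134*X)
1/((-476591 + D(331, -482))*(-235087)) - 66753/311487 = 1/((-476591 + (1/281 - 134*331))*(-235087)) - 66753/311487 = -1/235087/(-476591 + (1/281 - 44354)) - 66753*1/311487 = -1/235087/(-476591 - 12463473/281) - 22251/103829 = -1/235087/(-146385544/281) - 22251/103829 = -281/146385544*(-1/235087) - 22251/103829 = 281/34413338382328 - 22251/103829 = -765731192316004379/3573102510898733912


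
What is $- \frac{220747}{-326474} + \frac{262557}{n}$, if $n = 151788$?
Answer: $\frac{19870796609}{8259139252} \approx 2.4059$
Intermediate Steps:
$- \frac{220747}{-326474} + \frac{262557}{n} = - \frac{220747}{-326474} + \frac{262557}{151788} = \left(-220747\right) \left(- \frac{1}{326474}\right) + 262557 \cdot \frac{1}{151788} = \frac{220747}{326474} + \frac{87519}{50596} = \frac{19870796609}{8259139252}$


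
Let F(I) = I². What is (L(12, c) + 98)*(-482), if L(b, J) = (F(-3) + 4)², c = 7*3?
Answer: -128694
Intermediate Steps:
c = 21
L(b, J) = 169 (L(b, J) = ((-3)² + 4)² = (9 + 4)² = 13² = 169)
(L(12, c) + 98)*(-482) = (169 + 98)*(-482) = 267*(-482) = -128694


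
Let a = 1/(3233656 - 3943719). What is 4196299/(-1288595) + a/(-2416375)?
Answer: -1439983905332643456/442188714505913375 ≈ -3.2565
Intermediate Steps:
a = -1/710063 (a = 1/(-710063) = -1/710063 ≈ -1.4083e-6)
4196299/(-1288595) + a/(-2416375) = 4196299/(-1288595) - 1/710063/(-2416375) = 4196299*(-1/1288595) - 1/710063*(-1/2416375) = -4196299/1288595 + 1/1715778481625 = -1439983905332643456/442188714505913375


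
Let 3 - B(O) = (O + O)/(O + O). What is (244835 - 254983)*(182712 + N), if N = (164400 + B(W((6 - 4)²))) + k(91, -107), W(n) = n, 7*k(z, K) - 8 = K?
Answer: -24656585452/7 ≈ -3.5224e+9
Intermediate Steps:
k(z, K) = 8/7 + K/7
B(O) = 2 (B(O) = 3 - (O + O)/(O + O) = 3 - 2*O/(2*O) = 3 - 2*O*1/(2*O) = 3 - 1*1 = 3 - 1 = 2)
N = 1150715/7 (N = (164400 + 2) + (8/7 + (⅐)*(-107)) = 164402 + (8/7 - 107/7) = 164402 - 99/7 = 1150715/7 ≈ 1.6439e+5)
(244835 - 254983)*(182712 + N) = (244835 - 254983)*(182712 + 1150715/7) = -10148*2429699/7 = -24656585452/7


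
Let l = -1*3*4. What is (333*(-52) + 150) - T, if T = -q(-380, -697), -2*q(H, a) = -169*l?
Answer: -18180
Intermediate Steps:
l = -12 (l = -3*4 = -12)
q(H, a) = -1014 (q(H, a) = -(-169)*(-12)/2 = -1/2*2028 = -1014)
T = 1014 (T = -1*(-1014) = 1014)
(333*(-52) + 150) - T = (333*(-52) + 150) - 1*1014 = (-17316 + 150) - 1014 = -17166 - 1014 = -18180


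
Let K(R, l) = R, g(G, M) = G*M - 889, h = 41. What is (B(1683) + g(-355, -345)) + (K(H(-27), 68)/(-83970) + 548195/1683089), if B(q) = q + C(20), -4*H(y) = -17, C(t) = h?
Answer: 69709291836813287/565315933320 ≈ 1.2331e+5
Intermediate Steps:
C(t) = 41
H(y) = 17/4 (H(y) = -¼*(-17) = 17/4)
B(q) = 41 + q (B(q) = q + 41 = 41 + q)
g(G, M) = -889 + G*M
(B(1683) + g(-355, -345)) + (K(H(-27), 68)/(-83970) + 548195/1683089) = ((41 + 1683) + (-889 - 355*(-345))) + ((17/4)/(-83970) + 548195/1683089) = (1724 + (-889 + 122475)) + ((17/4)*(-1/83970) + 548195*(1/1683089)) = (1724 + 121586) + (-17/335880 + 548195/1683089) = 123310 + 184099124087/565315933320 = 69709291836813287/565315933320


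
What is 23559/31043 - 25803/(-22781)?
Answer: 1337700108/707190583 ≈ 1.8916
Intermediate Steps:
23559/31043 - 25803/(-22781) = 23559*(1/31043) - 25803*(-1/22781) = 23559/31043 + 25803/22781 = 1337700108/707190583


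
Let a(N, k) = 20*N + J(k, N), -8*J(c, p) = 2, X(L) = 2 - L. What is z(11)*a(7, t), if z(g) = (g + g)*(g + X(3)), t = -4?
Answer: 30745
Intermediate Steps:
J(c, p) = -1/4 (J(c, p) = -1/8*2 = -1/4)
z(g) = 2*g*(-1 + g) (z(g) = (g + g)*(g + (2 - 1*3)) = (2*g)*(g + (2 - 3)) = (2*g)*(g - 1) = (2*g)*(-1 + g) = 2*g*(-1 + g))
a(N, k) = -1/4 + 20*N (a(N, k) = 20*N - 1/4 = -1/4 + 20*N)
z(11)*a(7, t) = (2*11*(-1 + 11))*(-1/4 + 20*7) = (2*11*10)*(-1/4 + 140) = 220*(559/4) = 30745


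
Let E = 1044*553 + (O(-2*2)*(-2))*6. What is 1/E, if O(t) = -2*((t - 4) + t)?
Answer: 1/577044 ≈ 1.7330e-6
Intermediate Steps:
O(t) = 8 - 4*t (O(t) = -2*((-4 + t) + t) = -2*(-4 + 2*t) = 8 - 4*t)
E = 577044 (E = 1044*553 + ((8 - (-8)*2)*(-2))*6 = 577332 + ((8 - 4*(-4))*(-2))*6 = 577332 + ((8 + 16)*(-2))*6 = 577332 + (24*(-2))*6 = 577332 - 48*6 = 577332 - 288 = 577044)
1/E = 1/577044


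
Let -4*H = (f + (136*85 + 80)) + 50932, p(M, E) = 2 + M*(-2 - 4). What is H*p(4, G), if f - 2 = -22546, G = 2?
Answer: 220154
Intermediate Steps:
f = -22544 (f = 2 - 22546 = -22544)
p(M, E) = 2 - 6*M (p(M, E) = 2 + M*(-6) = 2 - 6*M)
H = -10007 (H = -((-22544 + (136*85 + 80)) + 50932)/4 = -((-22544 + (11560 + 80)) + 50932)/4 = -((-22544 + 11640) + 50932)/4 = -(-10904 + 50932)/4 = -¼*40028 = -10007)
H*p(4, G) = -10007*(2 - 6*4) = -10007*(2 - 24) = -10007*(-22) = 220154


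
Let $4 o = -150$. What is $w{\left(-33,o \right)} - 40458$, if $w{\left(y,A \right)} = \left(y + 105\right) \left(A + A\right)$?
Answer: $-45858$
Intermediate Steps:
$o = - \frac{75}{2}$ ($o = \frac{1}{4} \left(-150\right) = - \frac{75}{2} \approx -37.5$)
$w{\left(y,A \right)} = 2 A \left(105 + y\right)$ ($w{\left(y,A \right)} = \left(105 + y\right) 2 A = 2 A \left(105 + y\right)$)
$w{\left(-33,o \right)} - 40458 = 2 \left(- \frac{75}{2}\right) \left(105 - 33\right) - 40458 = 2 \left(- \frac{75}{2}\right) 72 - 40458 = -5400 - 40458 = -45858$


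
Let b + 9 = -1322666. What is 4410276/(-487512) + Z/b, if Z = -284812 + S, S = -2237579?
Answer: -383638827259/53734994550 ≈ -7.1395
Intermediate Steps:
b = -1322675 (b = -9 - 1322666 = -1322675)
Z = -2522391 (Z = -284812 - 2237579 = -2522391)
4410276/(-487512) + Z/b = 4410276/(-487512) - 2522391/(-1322675) = 4410276*(-1/487512) - 2522391*(-1/1322675) = -367523/40626 + 2522391/1322675 = -383638827259/53734994550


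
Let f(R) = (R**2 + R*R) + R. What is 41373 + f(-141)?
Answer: 80994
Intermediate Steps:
f(R) = R + 2*R**2 (f(R) = (R**2 + R**2) + R = 2*R**2 + R = R + 2*R**2)
41373 + f(-141) = 41373 - 141*(1 + 2*(-141)) = 41373 - 141*(1 - 282) = 41373 - 141*(-281) = 41373 + 39621 = 80994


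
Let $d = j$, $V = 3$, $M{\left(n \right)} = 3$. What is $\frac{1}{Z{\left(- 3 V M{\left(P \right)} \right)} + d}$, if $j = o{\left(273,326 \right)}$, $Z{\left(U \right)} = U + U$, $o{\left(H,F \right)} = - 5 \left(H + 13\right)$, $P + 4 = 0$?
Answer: $- \frac{1}{1484} \approx -0.00067385$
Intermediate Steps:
$P = -4$ ($P = -4 + 0 = -4$)
$o{\left(H,F \right)} = -65 - 5 H$ ($o{\left(H,F \right)} = - 5 \left(13 + H\right) = -65 - 5 H$)
$Z{\left(U \right)} = 2 U$
$j = -1430$ ($j = -65 - 1365 = -1430$)
$d = -1430$
$\frac{1}{Z{\left(- 3 V M{\left(P \right)} \right)} + d} = \frac{1}{2 \left(-3\right) 3 \cdot 3 - 1430} = \frac{1}{2 \left(\left(-9\right) 3\right) - 1430} = \frac{1}{2 \left(-27\right) - 1430} = \frac{1}{-54 - 1430} = \frac{1}{-1484} = - \frac{1}{1484}$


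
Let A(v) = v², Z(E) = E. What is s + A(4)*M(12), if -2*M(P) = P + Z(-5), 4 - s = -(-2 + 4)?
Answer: -50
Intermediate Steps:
s = 6 (s = 4 - (-1)*(-2 + 4) = 4 - (-1)*2 = 4 - 1*(-2) = 4 + 2 = 6)
M(P) = 5/2 - P/2 (M(P) = -(P - 5)/2 = -(-5 + P)/2 = 5/2 - P/2)
s + A(4)*M(12) = 6 + 4²*(5/2 - ½*12) = 6 + 16*(5/2 - 6) = 6 + 16*(-7/2) = 6 - 56 = -50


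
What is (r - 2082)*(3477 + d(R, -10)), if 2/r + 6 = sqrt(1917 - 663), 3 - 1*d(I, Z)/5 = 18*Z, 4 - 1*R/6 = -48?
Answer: -1856252448/203 + 1464*sqrt(1254)/203 ≈ -9.1438e+6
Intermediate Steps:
R = 312 (R = 24 - 6*(-48) = 24 + 288 = 312)
d(I, Z) = 15 - 90*Z
r = 2/(-6 + sqrt(1254)) (r = 2/(-6 + sqrt(1917 - 663)) = 2/(-6 + sqrt(1254)) ≈ 0.068000)
(r - 2082)*(3477 + d(R, -10)) = ((2/203 + sqrt(1254)/609) - 2082)*(3477 + (15 - 90*(-10))) = (-422644/203 + sqrt(1254)/609)*(3477 + (15 + 900)) = (-422644/203 + sqrt(1254)/609)*(3477 + 915) = (-422644/203 + sqrt(1254)/609)*4392 = -1856252448/203 + 1464*sqrt(1254)/203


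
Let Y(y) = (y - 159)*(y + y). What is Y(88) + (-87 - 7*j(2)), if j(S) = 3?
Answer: -12604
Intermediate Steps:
Y(y) = 2*y*(-159 + y) (Y(y) = (-159 + y)*(2*y) = 2*y*(-159 + y))
Y(88) + (-87 - 7*j(2)) = 2*88*(-159 + 88) + (-87 - 7*3) = 2*88*(-71) + (-87 - 21) = -12496 - 108 = -12604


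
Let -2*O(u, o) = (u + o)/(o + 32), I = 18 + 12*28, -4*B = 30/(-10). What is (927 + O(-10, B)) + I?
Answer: 335659/262 ≈ 1281.1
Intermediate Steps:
B = ¾ (B = -15/(2*(-10)) = -15*(-1)/(2*10) = -¼*(-3) = ¾ ≈ 0.75000)
I = 354 (I = 18 + 336 = 354)
O(u, o) = -(o + u)/(2*(32 + o)) (O(u, o) = -(u + o)/(2*(o + 32)) = -(o + u)/(2*(32 + o)))
(927 + O(-10, B)) + I = (927 + (-1*¾ - 1*(-10))/(2*(32 + ¾))) + 354 = (927 + (-¾ + 10)/(2*(131/4))) + 354 = (927 + (½)*(4/131)*(37/4)) + 354 = (927 + 37/262) + 354 = 242911/262 + 354 = 335659/262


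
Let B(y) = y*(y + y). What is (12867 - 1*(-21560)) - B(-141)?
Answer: -5335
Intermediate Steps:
B(y) = 2*y² (B(y) = y*(2*y) = 2*y²)
(12867 - 1*(-21560)) - B(-141) = (12867 - 1*(-21560)) - 2*(-141)² = (12867 + 21560) - 2*19881 = 34427 - 1*39762 = 34427 - 39762 = -5335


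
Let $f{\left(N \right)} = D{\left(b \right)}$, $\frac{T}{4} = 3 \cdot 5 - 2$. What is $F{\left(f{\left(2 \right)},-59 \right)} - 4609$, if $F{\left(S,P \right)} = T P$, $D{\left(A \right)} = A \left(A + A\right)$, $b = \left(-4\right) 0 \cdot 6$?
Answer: $-7677$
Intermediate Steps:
$T = 52$ ($T = 4 \left(3 \cdot 5 - 2\right) = 4 \left(15 - 2\right) = 4 \cdot 13 = 52$)
$b = 0$ ($b = 0 \cdot 6 = 0$)
$D{\left(A \right)} = 2 A^{2}$ ($D{\left(A \right)} = A 2 A = 2 A^{2}$)
$f{\left(N \right)} = 0$ ($f{\left(N \right)} = 2 \cdot 0^{2} = 2 \cdot 0 = 0$)
$F{\left(S,P \right)} = 52 P$
$F{\left(f{\left(2 \right)},-59 \right)} - 4609 = 52 \left(-59\right) - 4609 = -3068 - 4609 = -7677$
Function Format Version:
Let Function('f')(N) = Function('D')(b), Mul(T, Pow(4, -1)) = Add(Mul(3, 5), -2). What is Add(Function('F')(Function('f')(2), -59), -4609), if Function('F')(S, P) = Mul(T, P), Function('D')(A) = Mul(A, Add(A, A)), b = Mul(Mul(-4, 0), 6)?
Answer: -7677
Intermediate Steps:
T = 52 (T = Mul(4, Add(Mul(3, 5), -2)) = Mul(4, Add(15, -2)) = Mul(4, 13) = 52)
b = 0 (b = Mul(0, 6) = 0)
Function('D')(A) = Mul(2, Pow(A, 2)) (Function('D')(A) = Mul(A, Mul(2, A)) = Mul(2, Pow(A, 2)))
Function('f')(N) = 0 (Function('f')(N) = Mul(2, Pow(0, 2)) = Mul(2, 0) = 0)
Function('F')(S, P) = Mul(52, P)
Add(Function('F')(Function('f')(2), -59), -4609) = Add(Mul(52, -59), -4609) = Add(-3068, -4609) = -7677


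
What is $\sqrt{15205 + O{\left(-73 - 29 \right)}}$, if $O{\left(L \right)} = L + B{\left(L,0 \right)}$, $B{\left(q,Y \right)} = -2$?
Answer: $\sqrt{15101} \approx 122.89$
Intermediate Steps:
$O{\left(L \right)} = -2 + L$ ($O{\left(L \right)} = L - 2 = -2 + L$)
$\sqrt{15205 + O{\left(-73 - 29 \right)}} = \sqrt{15205 - 104} = \sqrt{15101}$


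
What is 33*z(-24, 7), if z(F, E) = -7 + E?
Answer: 0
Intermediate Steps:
33*z(-24, 7) = 33*(-7 + 7) = 33*0 = 0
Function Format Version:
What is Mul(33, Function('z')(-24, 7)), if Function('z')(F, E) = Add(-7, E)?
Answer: 0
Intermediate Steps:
Mul(33, Function('z')(-24, 7)) = Mul(33, Add(-7, 7)) = Mul(33, 0) = 0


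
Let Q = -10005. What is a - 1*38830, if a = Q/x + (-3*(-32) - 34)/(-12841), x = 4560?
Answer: -151587856915/3903664 ≈ -38832.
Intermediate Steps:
a = -8583795/3903664 (a = -10005/4560 + (-3*(-32) - 34)/(-12841) = -10005*1/4560 + (96 - 34)*(-1/12841) = -667/304 + 62*(-1/12841) = -667/304 - 62/12841 = -8583795/3903664 ≈ -2.1989)
a - 1*38830 = -8583795/3903664 - 1*38830 = -8583795/3903664 - 38830 = -151587856915/3903664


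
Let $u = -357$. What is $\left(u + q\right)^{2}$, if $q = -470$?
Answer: $683929$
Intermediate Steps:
$\left(u + q\right)^{2} = \left(-357 - 470\right)^{2} = \left(-827\right)^{2} = 683929$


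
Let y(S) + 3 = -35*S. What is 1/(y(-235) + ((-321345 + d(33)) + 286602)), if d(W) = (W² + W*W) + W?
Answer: -1/24310 ≈ -4.1135e-5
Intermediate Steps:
y(S) = -3 - 35*S
d(W) = W + 2*W² (d(W) = (W² + W²) + W = 2*W² + W = W + 2*W²)
1/(y(-235) + ((-321345 + d(33)) + 286602)) = 1/((-3 - 35*(-235)) + ((-321345 + 33*(1 + 2*33)) + 286602)) = 1/((-3 + 8225) + ((-321345 + 33*(1 + 66)) + 286602)) = 1/(8222 + ((-321345 + 33*67) + 286602)) = 1/(8222 + ((-321345 + 2211) + 286602)) = 1/(8222 + (-319134 + 286602)) = 1/(8222 - 32532) = 1/(-24310) = -1/24310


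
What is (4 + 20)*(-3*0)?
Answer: 0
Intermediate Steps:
(4 + 20)*(-3*0) = 24*0 = 0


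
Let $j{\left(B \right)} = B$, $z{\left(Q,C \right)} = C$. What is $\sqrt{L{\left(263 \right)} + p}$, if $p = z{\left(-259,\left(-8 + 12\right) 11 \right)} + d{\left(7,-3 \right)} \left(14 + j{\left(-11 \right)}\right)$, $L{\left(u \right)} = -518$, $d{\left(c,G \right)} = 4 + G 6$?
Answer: $2 i \sqrt{129} \approx 22.716 i$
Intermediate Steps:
$d{\left(c,G \right)} = 4 + 6 G$
$p = 2$ ($p = \left(-8 + 12\right) 11 + \left(4 + 6 \left(-3\right)\right) \left(14 - 11\right) = 4 \cdot 11 + \left(4 - 18\right) 3 = 44 - 42 = 2$)
$\sqrt{L{\left(263 \right)} + p} = \sqrt{-518 + 2} = \sqrt{-516} = 2 i \sqrt{129}$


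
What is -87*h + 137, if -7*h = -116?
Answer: -9133/7 ≈ -1304.7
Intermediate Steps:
h = 116/7 (h = -⅐*(-116) = 116/7 ≈ 16.571)
-87*h + 137 = -87*116/7 + 137 = -10092/7 + 137 = -9133/7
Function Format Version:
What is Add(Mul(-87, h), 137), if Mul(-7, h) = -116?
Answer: Rational(-9133, 7) ≈ -1304.7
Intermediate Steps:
h = Rational(116, 7) (h = Mul(Rational(-1, 7), -116) = Rational(116, 7) ≈ 16.571)
Add(Mul(-87, h), 137) = Add(Mul(-87, Rational(116, 7)), 137) = Add(Rational(-10092, 7), 137) = Rational(-9133, 7)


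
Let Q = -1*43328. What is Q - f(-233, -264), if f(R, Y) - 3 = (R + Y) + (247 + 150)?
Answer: -43231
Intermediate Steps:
Q = -43328
f(R, Y) = 400 + R + Y (f(R, Y) = 3 + ((R + Y) + (247 + 150)) = 3 + ((R + Y) + 397) = 3 + (397 + R + Y) = 400 + R + Y)
Q - f(-233, -264) = -43328 - (400 - 233 - 264) = -43328 - 1*(-97) = -43328 + 97 = -43231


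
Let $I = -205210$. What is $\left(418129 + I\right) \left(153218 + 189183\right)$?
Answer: $72903678519$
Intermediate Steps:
$\left(418129 + I\right) \left(153218 + 189183\right) = \left(418129 - 205210\right) \left(153218 + 189183\right) = 212919 \cdot 342401 = 72903678519$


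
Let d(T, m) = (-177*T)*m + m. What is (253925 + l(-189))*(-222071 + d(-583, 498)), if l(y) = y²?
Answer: 14820474739070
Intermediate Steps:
d(T, m) = m - 177*T*m (d(T, m) = -177*T*m + m = m - 177*T*m)
(253925 + l(-189))*(-222071 + d(-583, 498)) = (253925 + (-189)²)*(-222071 + 498*(1 - 177*(-583))) = (253925 + 35721)*(-222071 + 498*(1 + 103191)) = 289646*(-222071 + 498*103192) = 289646*(-222071 + 51389616) = 289646*51167545 = 14820474739070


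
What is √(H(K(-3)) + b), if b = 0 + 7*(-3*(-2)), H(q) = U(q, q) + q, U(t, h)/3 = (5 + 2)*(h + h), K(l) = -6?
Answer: 6*I*√6 ≈ 14.697*I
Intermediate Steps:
U(t, h) = 42*h (U(t, h) = 3*((5 + 2)*(h + h)) = 3*(7*(2*h)) = 3*(14*h) = 42*h)
H(q) = 43*q (H(q) = 42*q + q = 43*q)
b = 42 (b = 0 + 7*6 = 0 + 42 = 42)
√(H(K(-3)) + b) = √(43*(-6) + 42) = √(-258 + 42) = √(-216) = 6*I*√6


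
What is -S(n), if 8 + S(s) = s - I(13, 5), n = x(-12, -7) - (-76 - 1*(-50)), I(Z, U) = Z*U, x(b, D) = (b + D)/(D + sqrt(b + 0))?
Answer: 2734/61 - 38*I*sqrt(3)/61 ≈ 44.82 - 1.079*I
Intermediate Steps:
x(b, D) = (D + b)/(D + sqrt(b))
I(Z, U) = U*Z
n = 26 - 19/(-7 + 2*I*sqrt(3)) (n = (-7 - 12)/(-7 + sqrt(-12)) - (-76 - 1*(-50)) = -19/(-7 + 2*I*sqrt(3)) - (-76 + 50) = -19/(-7 + 2*I*sqrt(3)) - 1*(-26) = -19/(-7 + 2*I*sqrt(3)) + 26 = 26 - 19/(-7 + 2*I*sqrt(3)) ≈ 28.18 + 1.079*I)
S(s) = -73 + s (S(s) = -8 + (s - 5*13) = -8 + (s - 1*65) = -8 + (s - 65) = -8 + (-65 + s) = -73 + s)
-S(n) = -(-73 + (1719/61 + 38*I*sqrt(3)/61)) = -(-2734/61 + 38*I*sqrt(3)/61) = 2734/61 - 38*I*sqrt(3)/61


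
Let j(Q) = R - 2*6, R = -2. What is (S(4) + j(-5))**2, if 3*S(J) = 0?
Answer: 196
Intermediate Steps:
j(Q) = -14 (j(Q) = -2 - 2*6 = -2 - 12 = -14)
S(J) = 0 (S(J) = (1/3)*0 = 0)
(S(4) + j(-5))**2 = (0 - 14)**2 = (-14)**2 = 196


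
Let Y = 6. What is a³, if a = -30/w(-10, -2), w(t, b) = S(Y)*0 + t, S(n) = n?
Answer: 27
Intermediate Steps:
w(t, b) = t (w(t, b) = 6*0 + t = 0 + t = t)
a = 3 (a = -30/(-10) = -30*(-⅒) = 3)
a³ = 3³ = 27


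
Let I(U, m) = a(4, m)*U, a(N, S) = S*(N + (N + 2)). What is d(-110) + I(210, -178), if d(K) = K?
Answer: -373910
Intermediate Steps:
a(N, S) = S*(2 + 2*N) (a(N, S) = S*(N + (2 + N)) = S*(2 + 2*N))
I(U, m) = 10*U*m (I(U, m) = (2*m*(1 + 4))*U = (2*m*5)*U = (10*m)*U = 10*U*m)
d(-110) + I(210, -178) = -110 + 10*210*(-178) = -110 - 373800 = -373910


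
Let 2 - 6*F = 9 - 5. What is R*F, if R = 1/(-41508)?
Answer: 1/124524 ≈ 8.0306e-6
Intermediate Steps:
R = -1/41508 ≈ -2.4092e-5
F = -⅓ (F = ⅓ - (9 - 5)/6 = ⅓ - ⅙*4 = ⅓ - ⅔ = -⅓ ≈ -0.33333)
R*F = -1/41508*(-⅓) = 1/124524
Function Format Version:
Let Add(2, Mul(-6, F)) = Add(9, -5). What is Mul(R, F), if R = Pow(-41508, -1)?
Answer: Rational(1, 124524) ≈ 8.0306e-6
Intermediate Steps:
R = Rational(-1, 41508) ≈ -2.4092e-5
F = Rational(-1, 3) (F = Add(Rational(1, 3), Mul(Rational(-1, 6), Add(9, -5))) = Add(Rational(1, 3), Mul(Rational(-1, 6), 4)) = Add(Rational(1, 3), Rational(-2, 3)) = Rational(-1, 3) ≈ -0.33333)
Mul(R, F) = Mul(Rational(-1, 41508), Rational(-1, 3)) = Rational(1, 124524)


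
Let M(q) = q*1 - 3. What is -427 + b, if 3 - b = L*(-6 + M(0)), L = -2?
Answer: -442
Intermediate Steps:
M(q) = -3 + q (M(q) = q - 3 = -3 + q)
b = -15 (b = 3 - (-2)*(-6 + (-3 + 0)) = 3 - (-2)*(-6 - 3) = 3 - (-2)*(-9) = 3 - 1*18 = 3 - 18 = -15)
-427 + b = -427 - 15 = -442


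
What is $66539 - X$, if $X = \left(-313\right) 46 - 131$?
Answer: $81068$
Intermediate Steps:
$X = -14529$ ($X = -14398 - 131 = -14529$)
$66539 - X = 66539 - -14529 = 66539 + 14529 = 81068$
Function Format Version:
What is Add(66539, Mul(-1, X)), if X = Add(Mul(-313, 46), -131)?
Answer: 81068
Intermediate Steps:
X = -14529 (X = Add(-14398, -131) = -14529)
Add(66539, Mul(-1, X)) = Add(66539, Mul(-1, -14529)) = Add(66539, 14529) = 81068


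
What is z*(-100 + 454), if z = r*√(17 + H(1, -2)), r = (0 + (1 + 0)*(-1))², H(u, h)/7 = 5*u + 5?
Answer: 354*√87 ≈ 3301.9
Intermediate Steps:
H(u, h) = 35 + 35*u (H(u, h) = 7*(5*u + 5) = 7*(5 + 5*u) = 35 + 35*u)
r = 1 (r = (0 + 1*(-1))² = (0 - 1)² = (-1)² = 1)
z = √87 (z = 1*√(17 + (35 + 35*1)) = 1*√(17 + (35 + 35)) = 1*√(17 + 70) = 1*√87 = √87 ≈ 9.3274)
z*(-100 + 454) = √87*(-100 + 454) = √87*354 = 354*√87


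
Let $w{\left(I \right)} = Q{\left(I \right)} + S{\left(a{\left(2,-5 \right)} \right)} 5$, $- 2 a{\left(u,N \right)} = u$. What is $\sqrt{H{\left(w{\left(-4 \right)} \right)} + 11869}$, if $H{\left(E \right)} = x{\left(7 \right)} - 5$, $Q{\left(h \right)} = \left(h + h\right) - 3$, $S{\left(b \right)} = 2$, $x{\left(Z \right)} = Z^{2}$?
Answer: $19 \sqrt{33} \approx 109.15$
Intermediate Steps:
$a{\left(u,N \right)} = - \frac{u}{2}$
$Q{\left(h \right)} = -3 + 2 h$ ($Q{\left(h \right)} = 2 h - 3 = -3 + 2 h$)
$w{\left(I \right)} = 7 + 2 I$ ($w{\left(I \right)} = \left(-3 + 2 I\right) + 2 \cdot 5 = \left(-3 + 2 I\right) + 10 = 7 + 2 I$)
$H{\left(E \right)} = 44$ ($H{\left(E \right)} = 7^{2} - 5 = 49 - 5 = 44$)
$\sqrt{H{\left(w{\left(-4 \right)} \right)} + 11869} = \sqrt{44 + 11869} = \sqrt{11913} = 19 \sqrt{33}$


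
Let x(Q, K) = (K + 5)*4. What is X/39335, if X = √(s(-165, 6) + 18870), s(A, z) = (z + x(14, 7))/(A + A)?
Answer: √57081255/2163425 ≈ 0.0034922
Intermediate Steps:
x(Q, K) = 20 + 4*K (x(Q, K) = (5 + K)*4 = 20 + 4*K)
s(A, z) = (48 + z)/(2*A) (s(A, z) = (z + (20 + 4*7))/(A + A) = (z + (20 + 28))/((2*A)) = (z + 48)*(1/(2*A)) = (48 + z)*(1/(2*A)) = (48 + z)/(2*A))
X = √57081255/55 (X = √((½)*(48 + 6)/(-165) + 18870) = √((½)*(-1/165)*54 + 18870) = √(-9/55 + 18870) = √(1037841/55) = √57081255/55 ≈ 137.37)
X/39335 = (√57081255/55)/39335 = (√57081255/55)*(1/39335) = √57081255/2163425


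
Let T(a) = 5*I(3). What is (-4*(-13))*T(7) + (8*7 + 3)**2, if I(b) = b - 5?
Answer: 2961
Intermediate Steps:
I(b) = -5 + b
T(a) = -10 (T(a) = 5*(-5 + 3) = 5*(-2) = -10)
(-4*(-13))*T(7) + (8*7 + 3)**2 = -4*(-13)*(-10) + (8*7 + 3)**2 = 52*(-10) + (56 + 3)**2 = -520 + 59**2 = -520 + 3481 = 2961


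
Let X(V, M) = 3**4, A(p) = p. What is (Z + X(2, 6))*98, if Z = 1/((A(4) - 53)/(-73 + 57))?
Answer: 7970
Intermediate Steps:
X(V, M) = 81
Z = 16/49 (Z = 1/((4 - 53)/(-73 + 57)) = 1/(-49/(-16)) = 1/(-49*(-1/16)) = 1/(49/16) = 16/49 ≈ 0.32653)
(Z + X(2, 6))*98 = (16/49 + 81)*98 = (3985/49)*98 = 7970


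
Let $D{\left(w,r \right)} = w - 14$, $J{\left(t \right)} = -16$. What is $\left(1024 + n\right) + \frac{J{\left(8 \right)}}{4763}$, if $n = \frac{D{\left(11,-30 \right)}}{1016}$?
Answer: $\frac{4955318447}{4839208} \approx 1024.0$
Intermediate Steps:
$D{\left(w,r \right)} = -14 + w$ ($D{\left(w,r \right)} = w - 14 = -14 + w$)
$n = - \frac{3}{1016}$ ($n = \frac{-14 + 11}{1016} = \left(-3\right) \frac{1}{1016} = - \frac{3}{1016} \approx -0.0029528$)
$\left(1024 + n\right) + \frac{J{\left(8 \right)}}{4763} = \left(1024 - \frac{3}{1016}\right) - \frac{16}{4763} = \frac{1040381}{1016} - \frac{16}{4763} = \frac{4955318447}{4839208}$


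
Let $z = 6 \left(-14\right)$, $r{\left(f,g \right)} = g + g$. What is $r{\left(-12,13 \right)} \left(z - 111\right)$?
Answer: $-5070$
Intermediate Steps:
$r{\left(f,g \right)} = 2 g$
$z = -84$
$r{\left(-12,13 \right)} \left(z - 111\right) = 2 \cdot 13 \left(-84 - 111\right) = 26 \left(-195\right) = -5070$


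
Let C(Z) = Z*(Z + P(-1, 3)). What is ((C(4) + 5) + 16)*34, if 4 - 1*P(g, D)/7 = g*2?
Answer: 6970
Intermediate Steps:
P(g, D) = 28 - 14*g (P(g, D) = 28 - 7*g*2 = 28 - 14*g)
C(Z) = Z*(42 + Z) (C(Z) = Z*(Z + (28 - 14*(-1))) = Z*(Z + (28 + 14)) = Z*(Z + 42) = Z*(42 + Z))
((C(4) + 5) + 16)*34 = ((4*(42 + 4) + 5) + 16)*34 = ((4*46 + 5) + 16)*34 = ((184 + 5) + 16)*34 = (189 + 16)*34 = 205*34 = 6970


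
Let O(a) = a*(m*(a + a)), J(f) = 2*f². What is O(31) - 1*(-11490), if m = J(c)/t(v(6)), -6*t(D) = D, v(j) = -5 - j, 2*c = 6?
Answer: 333966/11 ≈ 30361.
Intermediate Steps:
c = 3 (c = (½)*6 = 3)
t(D) = -D/6
m = 108/11 (m = (2*3²)/((-(-5 - 1*6)/6)) = (2*9)/((-(-5 - 6)/6)) = 18/((-⅙*(-11))) = 18/(11/6) = 18*(6/11) = 108/11 ≈ 9.8182)
O(a) = 216*a²/11 (O(a) = a*(108*(a + a)/11) = a*(108*(2*a)/11) = a*(216*a/11) = 216*a²/11)
O(31) - 1*(-11490) = (216/11)*31² - 1*(-11490) = (216/11)*961 + 11490 = 207576/11 + 11490 = 333966/11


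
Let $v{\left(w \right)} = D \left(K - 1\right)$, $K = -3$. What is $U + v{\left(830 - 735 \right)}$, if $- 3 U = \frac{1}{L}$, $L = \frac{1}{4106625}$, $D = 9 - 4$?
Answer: $-1368895$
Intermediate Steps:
$D = 5$ ($D = 9 - 4 = 5$)
$v{\left(w \right)} = -20$ ($v{\left(w \right)} = 5 \left(-3 - 1\right) = 5 \left(-4\right) = -20$)
$L = \frac{1}{4106625} \approx 2.4351 \cdot 10^{-7}$
$U = -1368875$ ($U = - \frac{\frac{1}{\frac{1}{4106625}}}{3} = \left(- \frac{1}{3}\right) 4106625 = -1368875$)
$U + v{\left(830 - 735 \right)} = -1368875 - 20 = -1368895$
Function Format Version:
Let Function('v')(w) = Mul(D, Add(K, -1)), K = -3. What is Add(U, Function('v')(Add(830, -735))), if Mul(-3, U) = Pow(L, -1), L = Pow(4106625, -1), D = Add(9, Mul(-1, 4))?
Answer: -1368895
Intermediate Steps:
D = 5 (D = Add(9, -4) = 5)
Function('v')(w) = -20 (Function('v')(w) = Mul(5, Add(-3, -1)) = Mul(5, -4) = -20)
L = Rational(1, 4106625) ≈ 2.4351e-7
U = -1368875 (U = Mul(Rational(-1, 3), Pow(Rational(1, 4106625), -1)) = Mul(Rational(-1, 3), 4106625) = -1368875)
Add(U, Function('v')(Add(830, -735))) = Add(-1368875, -20) = -1368895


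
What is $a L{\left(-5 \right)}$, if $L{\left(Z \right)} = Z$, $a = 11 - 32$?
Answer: $105$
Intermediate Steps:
$a = -21$
$a L{\left(-5 \right)} = \left(-21\right) \left(-5\right) = 105$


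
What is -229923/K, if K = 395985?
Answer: -76641/131995 ≈ -0.58064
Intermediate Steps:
-229923/K = -229923/395985 = -229923*1/395985 = -76641/131995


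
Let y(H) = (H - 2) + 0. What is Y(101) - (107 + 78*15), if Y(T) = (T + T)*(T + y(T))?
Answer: 39123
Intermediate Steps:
y(H) = -2 + H (y(H) = (-2 + H) + 0 = -2 + H)
Y(T) = 2*T*(-2 + 2*T) (Y(T) = (T + T)*(T + (-2 + T)) = (2*T)*(-2 + 2*T) = 2*T*(-2 + 2*T))
Y(101) - (107 + 78*15) = 4*101*(-1 + 101) - (107 + 78*15) = 4*101*100 - (107 + 1170) = 40400 - 1*1277 = 40400 - 1277 = 39123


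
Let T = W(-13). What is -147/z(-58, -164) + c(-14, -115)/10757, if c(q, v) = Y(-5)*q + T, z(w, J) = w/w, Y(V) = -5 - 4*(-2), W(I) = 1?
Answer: -1581320/10757 ≈ -147.00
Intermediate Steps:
Y(V) = 3 (Y(V) = -5 + 8 = 3)
T = 1
z(w, J) = 1
c(q, v) = 1 + 3*q (c(q, v) = 3*q + 1 = 1 + 3*q)
-147/z(-58, -164) + c(-14, -115)/10757 = -147/1 + (1 + 3*(-14))/10757 = -147*1 + (1 - 42)*(1/10757) = -147 - 41*1/10757 = -147 - 41/10757 = -1581320/10757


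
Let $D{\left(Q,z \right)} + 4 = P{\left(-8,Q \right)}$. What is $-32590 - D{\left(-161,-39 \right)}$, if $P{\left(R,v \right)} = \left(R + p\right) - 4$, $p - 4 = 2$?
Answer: $-32580$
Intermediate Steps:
$p = 6$ ($p = 4 + 2 = 6$)
$P{\left(R,v \right)} = 2 + R$ ($P{\left(R,v \right)} = \left(R + 6\right) - 4 = \left(6 + R\right) - 4 = 2 + R$)
$D{\left(Q,z \right)} = -10$ ($D{\left(Q,z \right)} = -4 + \left(2 - 8\right) = -4 - 6 = -10$)
$-32590 - D{\left(-161,-39 \right)} = -32590 - -10 = -32590 + 10 = -32580$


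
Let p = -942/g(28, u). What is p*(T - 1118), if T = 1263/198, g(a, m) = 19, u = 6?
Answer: 11518619/209 ≈ 55113.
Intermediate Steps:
T = 421/66 (T = 1263*(1/198) = 421/66 ≈ 6.3788)
p = -942/19 ≈ -49.579
p*(T - 1118) = -942*(421/66 - 1118)/19 = -942/19*(-73367/66) = 11518619/209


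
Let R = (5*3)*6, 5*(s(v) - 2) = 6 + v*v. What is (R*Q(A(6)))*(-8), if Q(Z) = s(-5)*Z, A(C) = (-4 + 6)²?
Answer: -23616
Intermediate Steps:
s(v) = 16/5 + v²/5 (s(v) = 2 + (6 + v*v)/5 = 2 + (6 + v²)/5 = 2 + (6/5 + v²/5) = 16/5 + v²/5)
A(C) = 4 (A(C) = 2² = 4)
Q(Z) = 41*Z/5 (Q(Z) = (16/5 + (⅕)*(-5)²)*Z = (16/5 + (⅕)*25)*Z = (16/5 + 5)*Z = 41*Z/5)
R = 90 (R = 15*6 = 90)
(R*Q(A(6)))*(-8) = (90*((41/5)*4))*(-8) = (90*(164/5))*(-8) = 2952*(-8) = -23616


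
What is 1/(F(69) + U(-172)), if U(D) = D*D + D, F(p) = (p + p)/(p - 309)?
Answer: 40/1176457 ≈ 3.4000e-5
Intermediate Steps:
F(p) = 2*p/(-309 + p) (F(p) = (2*p)/(-309 + p) = 2*p/(-309 + p))
U(D) = D + D² (U(D) = D² + D = D + D²)
1/(F(69) + U(-172)) = 1/(2*69/(-309 + 69) - 172*(1 - 172)) = 1/(2*69/(-240) - 172*(-171)) = 1/(2*69*(-1/240) + 29412) = 1/(-23/40 + 29412) = 1/(1176457/40) = 40/1176457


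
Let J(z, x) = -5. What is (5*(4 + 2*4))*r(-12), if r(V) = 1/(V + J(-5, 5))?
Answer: -60/17 ≈ -3.5294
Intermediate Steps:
r(V) = 1/(-5 + V) (r(V) = 1/(V - 5) = 1/(-5 + V))
(5*(4 + 2*4))*r(-12) = (5*(4 + 2*4))/(-5 - 12) = (5*(4 + 8))/(-17) = (5*12)*(-1/17) = 60*(-1/17) = -60/17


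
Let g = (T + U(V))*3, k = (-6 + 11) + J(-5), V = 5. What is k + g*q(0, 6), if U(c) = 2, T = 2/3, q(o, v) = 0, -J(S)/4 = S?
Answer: 25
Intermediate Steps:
J(S) = -4*S
T = ⅔ (T = 2*(⅓) = ⅔ ≈ 0.66667)
k = 25 (k = (-6 + 11) - 4*(-5) = 5 + 20 = 25)
g = 8 (g = (⅔ + 2)*3 = (8/3)*3 = 8)
k + g*q(0, 6) = 25 + 8*0 = 25 + 0 = 25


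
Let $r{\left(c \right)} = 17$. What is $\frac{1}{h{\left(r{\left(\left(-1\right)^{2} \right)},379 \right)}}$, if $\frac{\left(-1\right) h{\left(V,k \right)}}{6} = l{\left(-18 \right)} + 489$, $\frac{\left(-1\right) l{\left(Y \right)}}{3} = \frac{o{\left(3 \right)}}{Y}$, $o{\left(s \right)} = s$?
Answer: $- \frac{1}{2937} \approx -0.00034048$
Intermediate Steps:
$l{\left(Y \right)} = - \frac{9}{Y}$ ($l{\left(Y \right)} = - 3 \frac{3}{Y} = - \frac{9}{Y}$)
$h{\left(V,k \right)} = -2937$ ($h{\left(V,k \right)} = - 6 \left(- \frac{9}{-18} + 489\right) = - 6 \left(\left(-9\right) \left(- \frac{1}{18}\right) + 489\right) = - 6 \left(\frac{1}{2} + 489\right) = \left(-6\right) \frac{979}{2} = -2937$)
$\frac{1}{h{\left(r{\left(\left(-1\right)^{2} \right)},379 \right)}} = \frac{1}{-2937} = - \frac{1}{2937}$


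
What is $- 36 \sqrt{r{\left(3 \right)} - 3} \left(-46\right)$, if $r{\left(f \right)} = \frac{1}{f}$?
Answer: $1104 i \sqrt{6} \approx 2704.2 i$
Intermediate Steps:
$- 36 \sqrt{r{\left(3 \right)} - 3} \left(-46\right) = - 36 \sqrt{\frac{1}{3} - 3} \left(-46\right) = - 36 \sqrt{- \frac{8}{3}} \left(-46\right) = - 36 \frac{2 i \sqrt{6}}{3} \left(-46\right) = - 24 i \sqrt{6} \left(-46\right) = 1104 i \sqrt{6}$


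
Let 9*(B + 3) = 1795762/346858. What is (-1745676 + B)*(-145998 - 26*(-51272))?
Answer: -3234493380594514612/1560861 ≈ -2.0723e+12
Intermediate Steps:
B = -3784702/1560861 (B = -3 + (1795762/346858)/9 = -3 + (1795762*(1/346858))/9 = -3 + (1/9)*(897881/173429) = -3 + 897881/1560861 = -3784702/1560861 ≈ -2.4248)
(-1745676 + B)*(-145998 - 26*(-51272)) = (-1745676 - 3784702/1560861)*(-145998 - 26*(-51272)) = -2724761371738*(-145998 + 1333072)/1560861 = -2724761371738/1560861*1187074 = -3234493380594514612/1560861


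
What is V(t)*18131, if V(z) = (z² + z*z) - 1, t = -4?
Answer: 562061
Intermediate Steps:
V(z) = -1 + 2*z² (V(z) = (z² + z²) - 1 = 2*z² - 1 = -1 + 2*z²)
V(t)*18131 = (-1 + 2*(-4)²)*18131 = (-1 + 2*16)*18131 = (-1 + 32)*18131 = 31*18131 = 562061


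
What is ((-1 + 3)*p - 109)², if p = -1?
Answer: 12321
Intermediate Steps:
((-1 + 3)*p - 109)² = ((-1 + 3)*(-1) - 109)² = (2*(-1) - 109)² = (-2 - 109)² = (-111)² = 12321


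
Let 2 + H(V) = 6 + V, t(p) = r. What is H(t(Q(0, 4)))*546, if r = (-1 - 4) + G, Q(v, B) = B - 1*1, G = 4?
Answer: 1638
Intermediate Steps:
Q(v, B) = -1 + B (Q(v, B) = B - 1 = -1 + B)
r = -1 (r = (-1 - 4) + 4 = -5 + 4 = -1)
t(p) = -1
H(V) = 4 + V (H(V) = -2 + (6 + V) = 4 + V)
H(t(Q(0, 4)))*546 = (4 - 1)*546 = 3*546 = 1638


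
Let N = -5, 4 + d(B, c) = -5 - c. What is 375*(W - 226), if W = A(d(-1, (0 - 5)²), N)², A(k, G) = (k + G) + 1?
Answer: 456750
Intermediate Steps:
d(B, c) = -9 - c (d(B, c) = -4 + (-5 - c) = -9 - c)
A(k, G) = 1 + G + k (A(k, G) = (G + k) + 1 = 1 + G + k)
W = 1444 (W = (1 - 5 + (-9 - (0 - 5)²))² = (1 - 5 + (-9 - 1*(-5)²))² = (1 - 5 + (-9 - 1*25))² = (1 - 5 + (-9 - 25))² = (1 - 5 - 34)² = (-38)² = 1444)
375*(W - 226) = 375*(1444 - 226) = 375*1218 = 456750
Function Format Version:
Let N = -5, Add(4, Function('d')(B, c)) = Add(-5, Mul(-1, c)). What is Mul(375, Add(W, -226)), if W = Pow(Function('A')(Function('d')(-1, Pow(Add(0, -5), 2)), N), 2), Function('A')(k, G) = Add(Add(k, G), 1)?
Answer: 456750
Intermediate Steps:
Function('d')(B, c) = Add(-9, Mul(-1, c)) (Function('d')(B, c) = Add(-4, Add(-5, Mul(-1, c))) = Add(-9, Mul(-1, c)))
Function('A')(k, G) = Add(1, G, k) (Function('A')(k, G) = Add(Add(G, k), 1) = Add(1, G, k))
W = 1444 (W = Pow(Add(1, -5, Add(-9, Mul(-1, Pow(Add(0, -5), 2)))), 2) = Pow(Add(1, -5, Add(-9, Mul(-1, Pow(-5, 2)))), 2) = Pow(Add(1, -5, Add(-9, Mul(-1, 25))), 2) = Pow(Add(1, -5, Add(-9, -25)), 2) = Pow(Add(1, -5, -34), 2) = Pow(-38, 2) = 1444)
Mul(375, Add(W, -226)) = Mul(375, Add(1444, -226)) = Mul(375, 1218) = 456750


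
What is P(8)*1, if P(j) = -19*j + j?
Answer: -144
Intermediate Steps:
P(j) = -18*j
P(8)*1 = -18*8*1 = -144*1 = -144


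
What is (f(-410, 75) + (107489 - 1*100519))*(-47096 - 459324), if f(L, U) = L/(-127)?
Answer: -448485552000/127 ≈ -3.5314e+9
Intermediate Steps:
f(L, U) = -L/127 (f(L, U) = L*(-1/127) = -L/127)
(f(-410, 75) + (107489 - 1*100519))*(-47096 - 459324) = (-1/127*(-410) + (107489 - 1*100519))*(-47096 - 459324) = (410/127 + (107489 - 100519))*(-506420) = (410/127 + 6970)*(-506420) = (885600/127)*(-506420) = -448485552000/127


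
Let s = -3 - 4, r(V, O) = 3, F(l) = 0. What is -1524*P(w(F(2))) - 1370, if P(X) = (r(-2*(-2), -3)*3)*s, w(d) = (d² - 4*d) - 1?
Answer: 94642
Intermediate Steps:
s = -7
w(d) = -1 + d² - 4*d
P(X) = -63 (P(X) = (3*3)*(-7) = 9*(-7) = -63)
-1524*P(w(F(2))) - 1370 = -1524*(-63) - 1370 = 96012 - 1370 = 94642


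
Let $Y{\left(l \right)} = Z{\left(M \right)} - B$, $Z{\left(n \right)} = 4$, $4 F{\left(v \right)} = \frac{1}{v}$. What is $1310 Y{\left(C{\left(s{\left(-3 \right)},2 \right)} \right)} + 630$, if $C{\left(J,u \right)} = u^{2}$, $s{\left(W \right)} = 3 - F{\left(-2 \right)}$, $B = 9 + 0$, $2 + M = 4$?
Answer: $-5920$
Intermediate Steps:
$F{\left(v \right)} = \frac{1}{4 v}$
$M = 2$ ($M = -2 + 4 = 2$)
$B = 9$
$s{\left(W \right)} = \frac{25}{8}$ ($s{\left(W \right)} = 3 - \frac{1}{4 \left(-2\right)} = 3 - \frac{1}{4} \left(- \frac{1}{2}\right) = 3 - - \frac{1}{8} = 3 + \frac{1}{8} = \frac{25}{8}$)
$Y{\left(l \right)} = -5$ ($Y{\left(l \right)} = 4 - 9 = -5$)
$1310 Y{\left(C{\left(s{\left(-3 \right)},2 \right)} \right)} + 630 = 1310 \left(-5\right) + 630 = -6550 + 630 = -5920$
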